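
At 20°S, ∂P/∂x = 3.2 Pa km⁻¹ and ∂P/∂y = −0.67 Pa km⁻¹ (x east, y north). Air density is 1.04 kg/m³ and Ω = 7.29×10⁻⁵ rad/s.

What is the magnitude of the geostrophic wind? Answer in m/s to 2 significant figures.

63 m/s

Coriolis parameter at 20°S:
f = 2Ω sin φ = 2 × 7.29×10⁻⁵ × sin 20° = 4.99×10⁻⁵ s⁻¹
In the Southern Hemisphere f is negative: f = −4.99×10⁻⁵ s⁻¹.
Component geostrophic relations (x east, y north):
u_g = −(1/(fρ)) ∂P/∂y,  v_g = (1/(fρ)) ∂P/∂x
u_g = −(−0.67×10⁻³)/(−4.99×10⁻⁵ × 1.04) = −12.9 m/s;  v_g = (3.2×10⁻³)/(−4.99×10⁻⁵ × 1.04) = −61.7 m/s
|V_g| = √(u_g² + v_g²) = 63.0 m/s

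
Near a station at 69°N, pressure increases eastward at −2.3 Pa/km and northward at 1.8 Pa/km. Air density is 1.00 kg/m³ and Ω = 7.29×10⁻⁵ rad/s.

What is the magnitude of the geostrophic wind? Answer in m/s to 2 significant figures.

21 m/s

Coriolis parameter at 69°N:
f = 2Ω sin φ = 2 × 7.29×10⁻⁵ × sin 69° = 1.36×10⁻⁴ s⁻¹
Component geostrophic relations (x east, y north):
u_g = −(1/(fρ)) ∂P/∂y,  v_g = (1/(fρ)) ∂P/∂x
u_g = −(1.8×10⁻³)/(1.36×10⁻⁴ × 1.00) = −13.2 m/s;  v_g = (−2.3×10⁻³)/(1.36×10⁻⁴ × 1.00) = −16.9 m/s
|V_g| = √(u_g² + v_g²) = 21.5 m/s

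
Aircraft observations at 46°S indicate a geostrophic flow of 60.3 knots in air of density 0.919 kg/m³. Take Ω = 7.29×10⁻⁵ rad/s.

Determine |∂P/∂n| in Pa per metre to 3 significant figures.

2.99×10⁻³ Pa/m

Coriolis parameter at 46°S:
f = 2Ω sin φ = 2 × 7.29×10⁻⁵ × sin 46° = 1.05×10⁻⁴ s⁻¹
Wind speed in SI: 60.3 knots = 31.0 m/s
Geostrophic balance rearranged: |∂P/∂n| = f ρ V_g
|∂P/∂n| = 1.05×10⁻⁴ × 0.919 × 31.0 = 2.99×10⁻³ Pa/m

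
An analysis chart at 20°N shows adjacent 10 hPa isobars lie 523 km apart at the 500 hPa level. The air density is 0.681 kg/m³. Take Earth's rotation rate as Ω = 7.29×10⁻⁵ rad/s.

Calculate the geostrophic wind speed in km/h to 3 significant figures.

Coriolis parameter at 20°N:
f = 2Ω sin φ = 2 × 7.29×10⁻⁵ × sin 20° = 4.99×10⁻⁵ s⁻¹
Pressure gradient: |∂P/∂n| = 1000 Pa / 523000 m = 1.91×10⁻³ Pa/m
Geostrophic balance (pressure-gradient force = Coriolis force):
V_g = (1/(fρ)) |∂P/∂n| = 1.91×10⁻³ / (4.99×10⁻⁵ × 0.681) = 56.3 m/s
Converting: 56.3 m/s × 3.6 = 203 km/h

203 km/h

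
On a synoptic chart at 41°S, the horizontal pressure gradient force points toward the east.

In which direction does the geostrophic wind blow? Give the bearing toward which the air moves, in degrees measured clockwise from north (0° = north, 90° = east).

The pressure-gradient force points toward the east (bearing 090°).
Geostrophic balance: in the Southern Hemisphere the Coriolis force deflects motion to the left, so the geostrophic wind blows 90° to the left of the pressure-gradient force (low pressure on the right).
Rotating 090° by 90° counterclockwise gives 000° — the wind blows toward the north.

000°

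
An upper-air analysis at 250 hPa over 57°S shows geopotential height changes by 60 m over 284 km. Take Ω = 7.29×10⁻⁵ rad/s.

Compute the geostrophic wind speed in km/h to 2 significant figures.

61 km/h

Coriolis parameter at 57°S:
f = 2Ω sin φ = 2 × 7.29×10⁻⁵ × sin 57° = 1.22×10⁻⁴ s⁻¹
Height gradient: |∂Z/∂n| = 60 m / 284000 m = 2.11×10⁻⁴
On a pressure surface, geostrophic balance gives V_g = (g/f)|∂Z/∂n|:
V_g = 9.81 × 2.11×10⁻⁴ / 1.22×10⁻⁴ = 16.9 m/s
Converting: 16.9 m/s × 3.6 = 61 km/h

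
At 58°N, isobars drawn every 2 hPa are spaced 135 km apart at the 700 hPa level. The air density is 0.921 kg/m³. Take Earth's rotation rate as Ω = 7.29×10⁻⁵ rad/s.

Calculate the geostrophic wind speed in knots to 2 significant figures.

25 knots

Coriolis parameter at 58°N:
f = 2Ω sin φ = 2 × 7.29×10⁻⁵ × sin 58° = 1.24×10⁻⁴ s⁻¹
Pressure gradient: |∂P/∂n| = 200 Pa / 135000 m = 1.48×10⁻³ Pa/m
Geostrophic balance (pressure-gradient force = Coriolis force):
V_g = (1/(fρ)) |∂P/∂n| = 1.48×10⁻³ / (1.24×10⁻⁴ × 0.921) = 13.0 m/s
Converting: 13.0 m/s × 1.944 = 25 knots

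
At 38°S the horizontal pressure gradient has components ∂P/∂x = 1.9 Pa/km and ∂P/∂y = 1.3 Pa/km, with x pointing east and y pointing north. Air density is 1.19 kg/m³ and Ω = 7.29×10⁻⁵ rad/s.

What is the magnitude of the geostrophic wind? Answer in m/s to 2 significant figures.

Coriolis parameter at 38°S:
f = 2Ω sin φ = 2 × 7.29×10⁻⁵ × sin 38° = 8.98×10⁻⁵ s⁻¹
In the Southern Hemisphere f is negative: f = −8.98×10⁻⁵ s⁻¹.
Component geostrophic relations (x east, y north):
u_g = −(1/(fρ)) ∂P/∂y,  v_g = (1/(fρ)) ∂P/∂x
u_g = −(1.3×10⁻³)/(−8.98×10⁻⁵ × 1.19) = 12.2 m/s;  v_g = (1.9×10⁻³)/(−8.98×10⁻⁵ × 1.19) = −17.8 m/s
|V_g| = √(u_g² + v_g²) = 21.6 m/s

22 m/s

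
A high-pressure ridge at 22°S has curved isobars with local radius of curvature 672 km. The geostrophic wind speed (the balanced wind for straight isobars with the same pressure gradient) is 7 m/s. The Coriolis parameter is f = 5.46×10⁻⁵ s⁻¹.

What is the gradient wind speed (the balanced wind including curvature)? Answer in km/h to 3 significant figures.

33.9 km/h

Around a high, pressure-gradient force acts outward with centrifugal, so Coriolis balances both:
fV = (1/ρ)|∂P/∂n| + V²/R  →  V² − fR·V + fR·V_g = 0
With fR = 5.46×10⁻⁵ × 672×10³ m = 36.7 m/s:
V = [fR − √((fR)² − 4 fR V_g)]/2 = [36.7 − √(36.7² − 4×36.7×7)]/2 = 9.42 m/s
Supergeostrophic (V > V_g = 7 m/s), as expected around a high.
Converting: 9.42 m/s × 3.6 = 33.9 km/h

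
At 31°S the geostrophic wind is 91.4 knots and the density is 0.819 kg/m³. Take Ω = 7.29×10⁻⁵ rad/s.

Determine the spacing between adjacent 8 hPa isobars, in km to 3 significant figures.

277 km

Coriolis parameter at 31°S:
f = 2Ω sin φ = 2 × 7.29×10⁻⁵ × sin 31° = 7.51×10⁻⁵ s⁻¹
Wind speed in SI: 91.4 knots = 47.0 m/s
Geostrophic balance rearranged: |∂P/∂n| = f ρ V_g
|∂P/∂n| = 7.51×10⁻⁵ × 0.819 × 47.0 = 2.89×10⁻³ Pa/m
Isobar spacing: Δn = ΔP/|∂P/∂n| = 800 Pa / 2.89×10⁻³ Pa/m = 276646 m ≈ 277 km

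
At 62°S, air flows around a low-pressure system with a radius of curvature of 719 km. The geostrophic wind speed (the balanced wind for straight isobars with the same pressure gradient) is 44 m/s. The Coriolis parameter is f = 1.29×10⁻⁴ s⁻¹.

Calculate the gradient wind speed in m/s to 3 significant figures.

32.6 m/s

Around a low, centrifugal force acts outward with Coriolis, so pressure-gradient force balances both:
(1/ρ)|∂P/∂n| = fV + V²/R  →  V² + fR·V − fR·V_g = 0
With fR = 1.29×10⁻⁴ × 719×10³ m = 92.8 m/s:
V = [−fR + √((fR)² + 4 fR V_g)]/2 = [−92.8 + √(92.8² + 4×92.8×44)]/2 = 32.6 m/s
Subgeostrophic (V < V_g = 44 m/s), as expected around a low.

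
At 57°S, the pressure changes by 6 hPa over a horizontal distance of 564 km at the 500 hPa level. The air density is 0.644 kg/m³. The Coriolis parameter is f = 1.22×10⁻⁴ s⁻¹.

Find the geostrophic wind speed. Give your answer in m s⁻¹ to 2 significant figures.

Pressure gradient: |∂P/∂n| = 600 Pa / 564000 m = 1.06×10⁻³ Pa/m
Geostrophic balance (pressure-gradient force = Coriolis force):
V_g = (1/(fρ)) |∂P/∂n| = 1.06×10⁻³ / (1.22×10⁻⁴ × 0.644) = 13.5 m/s

14 m s⁻¹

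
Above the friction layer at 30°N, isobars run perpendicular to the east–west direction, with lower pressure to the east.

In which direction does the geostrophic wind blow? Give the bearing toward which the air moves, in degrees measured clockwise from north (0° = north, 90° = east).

The pressure-gradient force points toward the east (bearing 090°).
Geostrophic balance: in the Northern Hemisphere the Coriolis force deflects motion to the right, so the geostrophic wind blows 90° to the right of the pressure-gradient force (low pressure on the left).
Rotating 090° by 90° clockwise gives 180° — the wind blows toward the south.

180°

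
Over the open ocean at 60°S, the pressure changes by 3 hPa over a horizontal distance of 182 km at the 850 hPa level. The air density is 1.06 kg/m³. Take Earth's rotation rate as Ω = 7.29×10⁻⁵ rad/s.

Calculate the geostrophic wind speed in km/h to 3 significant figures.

Coriolis parameter at 60°S:
f = 2Ω sin φ = 2 × 7.29×10⁻⁵ × sin 60° = 1.26×10⁻⁴ s⁻¹
Pressure gradient: |∂P/∂n| = 300 Pa / 182000 m = 1.65×10⁻³ Pa/m
Geostrophic balance (pressure-gradient force = Coriolis force):
V_g = (1/(fρ)) |∂P/∂n| = 1.65×10⁻³ / (1.26×10⁻⁴ × 1.06) = 12.3 m/s
Converting: 12.3 m/s × 3.6 = 44.3 km/h

44.3 km/h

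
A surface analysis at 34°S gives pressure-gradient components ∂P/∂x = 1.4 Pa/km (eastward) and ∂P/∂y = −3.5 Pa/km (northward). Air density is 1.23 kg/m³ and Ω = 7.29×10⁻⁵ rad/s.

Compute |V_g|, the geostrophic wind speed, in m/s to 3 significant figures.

Coriolis parameter at 34°S:
f = 2Ω sin φ = 2 × 7.29×10⁻⁵ × sin 34° = 8.15×10⁻⁵ s⁻¹
In the Southern Hemisphere f is negative: f = −8.15×10⁻⁵ s⁻¹.
Component geostrophic relations (x east, y north):
u_g = −(1/(fρ)) ∂P/∂y,  v_g = (1/(fρ)) ∂P/∂x
u_g = −(−3.5×10⁻³)/(−8.15×10⁻⁵ × 1.23) = −34.9 m/s;  v_g = (1.4×10⁻³)/(−8.15×10⁻⁵ × 1.23) = −14.0 m/s
|V_g| = √(u_g² + v_g²) = 37.6 m/s

37.6 m/s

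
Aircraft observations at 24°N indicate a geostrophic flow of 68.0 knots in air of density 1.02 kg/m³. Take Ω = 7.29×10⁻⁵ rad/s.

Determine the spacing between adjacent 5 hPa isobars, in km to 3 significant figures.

Coriolis parameter at 24°N:
f = 2Ω sin φ = 2 × 7.29×10⁻⁵ × sin 24° = 5.93×10⁻⁵ s⁻¹
Wind speed in SI: 68.0 knots = 35.0 m/s
Geostrophic balance rearranged: |∂P/∂n| = f ρ V_g
|∂P/∂n| = 5.93×10⁻⁵ × 1.02 × 35.0 = 2.12×10⁻³ Pa/m
Isobar spacing: Δn = ΔP/|∂P/∂n| = 500 Pa / 2.12×10⁻³ Pa/m = 236294 m ≈ 236 km

236 km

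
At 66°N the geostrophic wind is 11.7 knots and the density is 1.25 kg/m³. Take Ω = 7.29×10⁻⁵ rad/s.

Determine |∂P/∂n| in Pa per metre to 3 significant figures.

Coriolis parameter at 66°N:
f = 2Ω sin φ = 2 × 7.29×10⁻⁵ × sin 66° = 1.33×10⁻⁴ s⁻¹
Wind speed in SI: 11.7 knots = 6.02 m/s
Geostrophic balance rearranged: |∂P/∂n| = f ρ V_g
|∂P/∂n| = 1.33×10⁻⁴ × 1.25 × 6.02 = 1.00×10⁻³ Pa/m

1.00×10⁻³ Pa/m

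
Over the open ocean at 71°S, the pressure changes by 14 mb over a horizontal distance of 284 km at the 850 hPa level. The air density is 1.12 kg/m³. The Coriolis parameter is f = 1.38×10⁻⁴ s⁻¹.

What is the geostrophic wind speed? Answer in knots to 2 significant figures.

62 knots

Pressure gradient: |∂P/∂n| = 1400 Pa / 284000 m = 4.93×10⁻³ Pa/m
Geostrophic balance (pressure-gradient force = Coriolis force):
V_g = (1/(fρ)) |∂P/∂n| = 4.93×10⁻³ / (1.38×10⁻⁴ × 1.12) = 31.9 m/s
Converting: 31.9 m/s × 1.944 = 62 knots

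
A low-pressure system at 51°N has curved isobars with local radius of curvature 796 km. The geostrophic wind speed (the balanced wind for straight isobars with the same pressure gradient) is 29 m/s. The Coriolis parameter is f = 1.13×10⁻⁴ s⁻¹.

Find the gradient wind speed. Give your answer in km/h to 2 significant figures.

Around a low, centrifugal force acts outward with Coriolis, so pressure-gradient force balances both:
(1/ρ)|∂P/∂n| = fV + V²/R  →  V² + fR·V − fR·V_g = 0
With fR = 1.13×10⁻⁴ × 796×10³ m = 89.9 m/s:
V = [−fR + √((fR)² + 4 fR V_g)]/2 = [−89.9 + √(89.9² + 4×89.9×29)]/2 = 23.1 m/s
Subgeostrophic (V < V_g = 29 m/s), as expected around a low.
Converting: 23.1 m/s × 3.6 = 83 km/h

83 km/h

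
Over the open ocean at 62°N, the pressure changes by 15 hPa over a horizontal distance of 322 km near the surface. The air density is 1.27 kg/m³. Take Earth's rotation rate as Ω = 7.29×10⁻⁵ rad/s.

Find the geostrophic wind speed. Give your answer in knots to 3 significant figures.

55.4 knots

Coriolis parameter at 62°N:
f = 2Ω sin φ = 2 × 7.29×10⁻⁵ × sin 62° = 1.29×10⁻⁴ s⁻¹
Pressure gradient: |∂P/∂n| = 1500 Pa / 322000 m = 4.66×10⁻³ Pa/m
Geostrophic balance (pressure-gradient force = Coriolis force):
V_g = (1/(fρ)) |∂P/∂n| = 4.66×10⁻³ / (1.29×10⁻⁴ × 1.27) = 28.5 m/s
Converting: 28.5 m/s × 1.944 = 55.4 knots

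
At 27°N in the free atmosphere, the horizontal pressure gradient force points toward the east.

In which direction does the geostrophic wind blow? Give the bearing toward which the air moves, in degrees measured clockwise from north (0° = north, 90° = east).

The pressure-gradient force points toward the east (bearing 090°).
Geostrophic balance: in the Northern Hemisphere the Coriolis force deflects motion to the right, so the geostrophic wind blows 90° to the right of the pressure-gradient force (low pressure on the left).
Rotating 090° by 90° clockwise gives 180° — the wind blows toward the south.

180°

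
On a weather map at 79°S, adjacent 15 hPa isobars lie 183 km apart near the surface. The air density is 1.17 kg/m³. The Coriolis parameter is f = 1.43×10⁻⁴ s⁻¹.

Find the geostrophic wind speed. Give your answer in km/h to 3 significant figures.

Pressure gradient: |∂P/∂n| = 1500 Pa / 183000 m = 8.20×10⁻³ Pa/m
Geostrophic balance (pressure-gradient force = Coriolis force):
V_g = (1/(fρ)) |∂P/∂n| = 8.20×10⁻³ / (1.43×10⁻⁴ × 1.17) = 49.0 m/s
Converting: 49.0 m/s × 3.6 = 176 km/h

176 km/h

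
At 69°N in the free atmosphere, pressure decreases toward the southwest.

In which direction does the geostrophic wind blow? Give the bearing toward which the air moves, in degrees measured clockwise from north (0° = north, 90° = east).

315°

The pressure-gradient force points toward the southwest (bearing 225°).
Geostrophic balance: in the Northern Hemisphere the Coriolis force deflects motion to the right, so the geostrophic wind blows 90° to the right of the pressure-gradient force (low pressure on the left).
Rotating 225° by 90° clockwise gives 315° — the wind blows toward the northwest.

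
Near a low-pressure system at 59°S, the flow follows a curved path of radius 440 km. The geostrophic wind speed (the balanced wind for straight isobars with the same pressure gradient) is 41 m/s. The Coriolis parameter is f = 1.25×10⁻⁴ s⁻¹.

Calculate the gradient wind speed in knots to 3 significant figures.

53.2 knots

Around a low, centrifugal force acts outward with Coriolis, so pressure-gradient force balances both:
(1/ρ)|∂P/∂n| = fV + V²/R  →  V² + fR·V − fR·V_g = 0
With fR = 1.25×10⁻⁴ × 440×10³ m = 55.0 m/s:
V = [−fR + √((fR)² + 4 fR V_g)]/2 = [−55.0 + √(55.0² + 4×55.0×41)]/2 = 27.4 m/s
Subgeostrophic (V < V_g = 41 m/s), as expected around a low.
Converting: 27.4 m/s × 1.944 = 53.2 knots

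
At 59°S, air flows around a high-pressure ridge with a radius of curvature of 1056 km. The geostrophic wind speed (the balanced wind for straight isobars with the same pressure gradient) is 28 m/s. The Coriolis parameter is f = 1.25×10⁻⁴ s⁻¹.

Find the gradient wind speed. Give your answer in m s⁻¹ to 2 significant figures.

40 m s⁻¹

Around a high, pressure-gradient force acts outward with centrifugal, so Coriolis balances both:
fV = (1/ρ)|∂P/∂n| + V²/R  →  V² − fR·V + fR·V_g = 0
With fR = 1.25×10⁻⁴ × 1056×10³ m = 132 m/s:
V = [fR − √((fR)² − 4 fR V_g)]/2 = [132 − √(132² − 4×132×28)]/2 = 40.3 m/s
Supergeostrophic (V > V_g = 28 m/s), as expected around a high.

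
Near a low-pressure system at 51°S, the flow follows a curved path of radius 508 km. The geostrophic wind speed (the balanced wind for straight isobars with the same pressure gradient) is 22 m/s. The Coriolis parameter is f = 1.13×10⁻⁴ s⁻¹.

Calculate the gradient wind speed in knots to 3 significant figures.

33.0 knots

Around a low, centrifugal force acts outward with Coriolis, so pressure-gradient force balances both:
(1/ρ)|∂P/∂n| = fV + V²/R  →  V² + fR·V − fR·V_g = 0
With fR = 1.13×10⁻⁴ × 508×10³ m = 57.4 m/s:
V = [−fR + √((fR)² + 4 fR V_g)]/2 = [−57.4 + √(57.4² + 4×57.4×22)]/2 = 17 m/s
Subgeostrophic (V < V_g = 22 m/s), as expected around a low.
Converting: 17 m/s × 1.944 = 33.0 knots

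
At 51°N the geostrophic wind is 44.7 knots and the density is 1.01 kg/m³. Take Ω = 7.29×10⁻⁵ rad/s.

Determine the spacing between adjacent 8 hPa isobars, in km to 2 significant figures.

300 km

Coriolis parameter at 51°N:
f = 2Ω sin φ = 2 × 7.29×10⁻⁵ × sin 51° = 1.13×10⁻⁴ s⁻¹
Wind speed in SI: 44.7 knots = 23.0 m/s
Geostrophic balance rearranged: |∂P/∂n| = f ρ V_g
|∂P/∂n| = 1.13×10⁻⁴ × 1.01 × 23.0 = 2.63×10⁻³ Pa/m
Isobar spacing: Δn = ΔP/|∂P/∂n| = 800 Pa / 2.63×10⁻³ Pa/m = 303992 m ≈ 300 km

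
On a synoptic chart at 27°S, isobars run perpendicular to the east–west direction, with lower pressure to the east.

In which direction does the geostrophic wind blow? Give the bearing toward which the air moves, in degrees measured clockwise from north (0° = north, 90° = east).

000°

The pressure-gradient force points toward the east (bearing 090°).
Geostrophic balance: in the Southern Hemisphere the Coriolis force deflects motion to the left, so the geostrophic wind blows 90° to the left of the pressure-gradient force (low pressure on the right).
Rotating 090° by 90° counterclockwise gives 000° — the wind blows toward the north.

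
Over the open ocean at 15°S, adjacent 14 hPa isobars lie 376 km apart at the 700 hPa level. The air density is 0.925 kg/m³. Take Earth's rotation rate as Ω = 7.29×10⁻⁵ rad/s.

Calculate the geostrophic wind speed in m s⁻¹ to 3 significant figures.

107 m s⁻¹

Coriolis parameter at 15°S:
f = 2Ω sin φ = 2 × 7.29×10⁻⁵ × sin 15° = 3.77×10⁻⁵ s⁻¹
Pressure gradient: |∂P/∂n| = 1400 Pa / 376000 m = 3.72×10⁻³ Pa/m
Geostrophic balance (pressure-gradient force = Coriolis force):
V_g = (1/(fρ)) |∂P/∂n| = 3.72×10⁻³ / (3.77×10⁻⁵ × 0.925) = 107 m/s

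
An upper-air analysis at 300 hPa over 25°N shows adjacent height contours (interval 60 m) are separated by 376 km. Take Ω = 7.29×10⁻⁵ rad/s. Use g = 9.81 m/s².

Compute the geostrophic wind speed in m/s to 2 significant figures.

25 m/s

Coriolis parameter at 25°N:
f = 2Ω sin φ = 2 × 7.29×10⁻⁵ × sin 25° = 6.16×10⁻⁵ s⁻¹
Height gradient: |∂Z/∂n| = 60 m / 376000 m = 1.60×10⁻⁴
On a pressure surface, geostrophic balance gives V_g = (g/f)|∂Z/∂n|:
V_g = 9.81 × 1.60×10⁻⁴ / 6.16×10⁻⁵ = 25.4 m/s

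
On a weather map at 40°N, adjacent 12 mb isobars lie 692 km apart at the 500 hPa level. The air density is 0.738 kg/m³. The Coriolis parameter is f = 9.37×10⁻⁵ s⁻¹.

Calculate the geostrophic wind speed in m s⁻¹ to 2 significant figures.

25 m s⁻¹

Pressure gradient: |∂P/∂n| = 1200 Pa / 692000 m = 1.73×10⁻³ Pa/m
Geostrophic balance (pressure-gradient force = Coriolis force):
V_g = (1/(fρ)) |∂P/∂n| = 1.73×10⁻³ / (9.37×10⁻⁵ × 0.738) = 25.1 m/s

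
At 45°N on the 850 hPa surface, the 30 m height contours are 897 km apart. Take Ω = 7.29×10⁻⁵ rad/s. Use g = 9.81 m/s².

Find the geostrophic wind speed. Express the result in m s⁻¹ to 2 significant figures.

Coriolis parameter at 45°N:
f = 2Ω sin φ = 2 × 7.29×10⁻⁵ × sin 45° = 1.03×10⁻⁴ s⁻¹
Height gradient: |∂Z/∂n| = 30 m / 897000 m = 3.34×10⁻⁵
On a pressure surface, geostrophic balance gives V_g = (g/f)|∂Z/∂n|:
V_g = 9.81 × 3.34×10⁻⁵ / 1.03×10⁻⁴ = 3.18 m/s

3.2 m s⁻¹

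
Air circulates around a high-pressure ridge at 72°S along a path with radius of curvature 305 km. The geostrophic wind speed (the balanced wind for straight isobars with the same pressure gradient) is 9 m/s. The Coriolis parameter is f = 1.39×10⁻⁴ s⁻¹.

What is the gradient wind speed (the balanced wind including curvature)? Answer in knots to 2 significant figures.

25 knots

Around a high, pressure-gradient force acts outward with centrifugal, so Coriolis balances both:
fV = (1/ρ)|∂P/∂n| + V²/R  →  V² − fR·V + fR·V_g = 0
With fR = 1.39×10⁻⁴ × 305×10³ m = 42.4 m/s:
V = [fR − √((fR)² − 4 fR V_g)]/2 = [42.4 − √(42.4² − 4×42.4×9)]/2 = 13 m/s
Supergeostrophic (V > V_g = 9 m/s), as expected around a high.
Converting: 13 m/s × 1.944 = 25 knots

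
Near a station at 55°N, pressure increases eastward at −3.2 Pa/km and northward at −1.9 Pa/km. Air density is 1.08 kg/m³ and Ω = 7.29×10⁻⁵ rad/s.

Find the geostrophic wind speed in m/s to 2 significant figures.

Coriolis parameter at 55°N:
f = 2Ω sin φ = 2 × 7.29×10⁻⁵ × sin 55° = 1.19×10⁻⁴ s⁻¹
Component geostrophic relations (x east, y north):
u_g = −(1/(fρ)) ∂P/∂y,  v_g = (1/(fρ)) ∂P/∂x
u_g = −(−1.9×10⁻³)/(1.19×10⁻⁴ × 1.08) = 14.7 m/s;  v_g = (−3.2×10⁻³)/(1.19×10⁻⁴ × 1.08) = −24.8 m/s
|V_g| = √(u_g² + v_g²) = 28.9 m/s

29 m/s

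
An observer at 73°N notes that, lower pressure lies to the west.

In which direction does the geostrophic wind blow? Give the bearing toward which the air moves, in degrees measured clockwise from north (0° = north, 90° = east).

000°

The pressure-gradient force points toward the west (bearing 270°).
Geostrophic balance: in the Northern Hemisphere the Coriolis force deflects motion to the right, so the geostrophic wind blows 90° to the right of the pressure-gradient force (low pressure on the left).
Rotating 270° by 90° clockwise gives 000° — the wind blows toward the north.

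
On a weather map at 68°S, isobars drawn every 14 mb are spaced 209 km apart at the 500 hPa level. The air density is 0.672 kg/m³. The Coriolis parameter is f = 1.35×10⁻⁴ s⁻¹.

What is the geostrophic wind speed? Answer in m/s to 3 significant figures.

73.8 m/s

Pressure gradient: |∂P/∂n| = 1400 Pa / 209000 m = 6.70×10⁻³ Pa/m
Geostrophic balance (pressure-gradient force = Coriolis force):
V_g = (1/(fρ)) |∂P/∂n| = 6.70×10⁻³ / (1.35×10⁻⁴ × 0.672) = 73.8 m/s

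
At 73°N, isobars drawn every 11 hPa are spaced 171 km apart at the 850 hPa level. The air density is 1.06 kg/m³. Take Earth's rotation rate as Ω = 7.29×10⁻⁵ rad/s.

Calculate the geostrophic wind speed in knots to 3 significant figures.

84.6 knots

Coriolis parameter at 73°N:
f = 2Ω sin φ = 2 × 7.29×10⁻⁵ × sin 73° = 1.39×10⁻⁴ s⁻¹
Pressure gradient: |∂P/∂n| = 1100 Pa / 171000 m = 6.43×10⁻³ Pa/m
Geostrophic balance (pressure-gradient force = Coriolis force):
V_g = (1/(fρ)) |∂P/∂n| = 6.43×10⁻³ / (1.39×10⁻⁴ × 1.06) = 43.5 m/s
Converting: 43.5 m/s × 1.944 = 84.6 knots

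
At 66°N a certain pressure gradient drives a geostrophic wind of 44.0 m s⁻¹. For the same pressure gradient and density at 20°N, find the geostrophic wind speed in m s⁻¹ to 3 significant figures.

With the same pressure gradient and density, V_g ∝ 1/f ∝ 1/sin φ.
V₂ = V₁ · sin φ₁ / sin φ₂ = 44.0 × sin 66° / sin 20°
V₂ = 44.0 × 0.9135/0.3420 = 118 m s⁻¹

118 m s⁻¹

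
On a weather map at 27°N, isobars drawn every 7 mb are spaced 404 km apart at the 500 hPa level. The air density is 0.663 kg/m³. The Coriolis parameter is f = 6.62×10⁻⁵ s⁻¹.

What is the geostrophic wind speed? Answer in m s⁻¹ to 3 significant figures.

39.5 m s⁻¹

Pressure gradient: |∂P/∂n| = 700 Pa / 404000 m = 1.73×10⁻³ Pa/m
Geostrophic balance (pressure-gradient force = Coriolis force):
V_g = (1/(fρ)) |∂P/∂n| = 1.73×10⁻³ / (6.62×10⁻⁵ × 0.663) = 39.5 m/s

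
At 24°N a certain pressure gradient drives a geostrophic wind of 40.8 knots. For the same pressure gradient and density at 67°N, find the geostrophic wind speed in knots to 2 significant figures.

With the same pressure gradient and density, V_g ∝ 1/f ∝ 1/sin φ.
V₂ = V₁ · sin φ₁ / sin φ₂ = 40.8 × sin 24° / sin 67°
V₂ = 40.8 × 0.4067/0.9205 = 18 knots

18 knots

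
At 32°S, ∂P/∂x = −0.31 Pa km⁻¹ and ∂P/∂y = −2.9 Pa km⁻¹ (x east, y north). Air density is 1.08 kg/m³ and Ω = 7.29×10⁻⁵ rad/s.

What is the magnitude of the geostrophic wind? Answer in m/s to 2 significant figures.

Coriolis parameter at 32°S:
f = 2Ω sin φ = 2 × 7.29×10⁻⁵ × sin 32° = 7.73×10⁻⁵ s⁻¹
In the Southern Hemisphere f is negative: f = −7.73×10⁻⁵ s⁻¹.
Component geostrophic relations (x east, y north):
u_g = −(1/(fρ)) ∂P/∂y,  v_g = (1/(fρ)) ∂P/∂x
u_g = −(−2.9×10⁻³)/(−7.73×10⁻⁵ × 1.08) = −34.8 m/s;  v_g = (−0.31×10⁻³)/(−7.73×10⁻⁵ × 1.08) = 3.72 m/s
|V_g| = √(u_g² + v_g²) = 35.0 m/s

35 m/s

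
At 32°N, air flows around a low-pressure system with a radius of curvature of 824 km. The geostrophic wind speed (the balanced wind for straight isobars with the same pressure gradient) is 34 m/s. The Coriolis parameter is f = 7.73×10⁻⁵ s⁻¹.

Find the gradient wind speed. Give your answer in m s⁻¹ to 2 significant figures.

Around a low, centrifugal force acts outward with Coriolis, so pressure-gradient force balances both:
(1/ρ)|∂P/∂n| = fV + V²/R  →  V² + fR·V − fR·V_g = 0
With fR = 7.73×10⁻⁵ × 824×10³ m = 63.7 m/s:
V = [−fR + √((fR)² + 4 fR V_g)]/2 = [−63.7 + √(63.7² + 4×63.7×34)]/2 = 24.5 m/s
Subgeostrophic (V < V_g = 34 m/s), as expected around a low.

25 m s⁻¹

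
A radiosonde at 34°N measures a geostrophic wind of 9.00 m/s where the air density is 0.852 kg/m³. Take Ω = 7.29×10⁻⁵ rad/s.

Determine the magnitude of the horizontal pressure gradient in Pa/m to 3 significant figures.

6.25×10⁻⁴ Pa/m

Coriolis parameter at 34°N:
f = 2Ω sin φ = 2 × 7.29×10⁻⁵ × sin 34° = 8.15×10⁻⁵ s⁻¹
Geostrophic balance rearranged: |∂P/∂n| = f ρ V_g
|∂P/∂n| = 8.15×10⁻⁵ × 0.852 × 9.00 = 6.25×10⁻⁴ Pa/m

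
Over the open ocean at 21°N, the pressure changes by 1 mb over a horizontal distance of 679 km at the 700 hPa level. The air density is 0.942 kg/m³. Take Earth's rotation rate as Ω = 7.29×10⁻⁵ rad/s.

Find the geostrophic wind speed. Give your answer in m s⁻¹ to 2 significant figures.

3.0 m s⁻¹

Coriolis parameter at 21°N:
f = 2Ω sin φ = 2 × 7.29×10⁻⁵ × sin 21° = 5.23×10⁻⁵ s⁻¹
Pressure gradient: |∂P/∂n| = 100 Pa / 679000 m = 1.47×10⁻⁴ Pa/m
Geostrophic balance (pressure-gradient force = Coriolis force):
V_g = (1/(fρ)) |∂P/∂n| = 1.47×10⁻⁴ / (5.23×10⁻⁵ × 0.942) = 2.99 m/s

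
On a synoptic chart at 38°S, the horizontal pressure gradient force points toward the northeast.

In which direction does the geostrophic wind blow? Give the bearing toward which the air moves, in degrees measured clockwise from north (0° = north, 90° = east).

315°

The pressure-gradient force points toward the northeast (bearing 045°).
Geostrophic balance: in the Southern Hemisphere the Coriolis force deflects motion to the left, so the geostrophic wind blows 90° to the left of the pressure-gradient force (low pressure on the right).
Rotating 045° by 90° counterclockwise gives 315° — the wind blows toward the northwest.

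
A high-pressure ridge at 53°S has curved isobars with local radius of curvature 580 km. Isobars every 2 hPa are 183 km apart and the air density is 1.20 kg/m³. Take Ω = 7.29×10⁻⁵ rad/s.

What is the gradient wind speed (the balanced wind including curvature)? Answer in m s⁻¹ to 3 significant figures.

Coriolis parameter at 53°S:
f = 2Ω sin φ = 2 × 7.29×10⁻⁵ × sin 53° = 1.16×10⁻⁴ s⁻¹
Pressure gradient: |∂P/∂n| = 200 Pa / 183000 m = 1.09×10⁻³ Pa/m
Geostrophic speed: V_g = |∂P/∂n|/(fρ) = 1.09×10⁻³/(1.16×10⁻⁴ × 1.20) = 7.82 m/s
Around a high, pressure-gradient force acts outward with centrifugal, so Coriolis balances both:
fV = (1/ρ)|∂P/∂n| + V²/R  →  V² − fR·V + fR·V_g = 0
With fR = 1.16×10⁻⁴ × 580×10³ m = 67.5 m/s:
V = [fR − √((fR)² − 4 fR V_g)]/2 = [67.5 − √(67.5² − 4×67.5×7.82)]/2 = 9.03 m/s
Supergeostrophic (V > V_g = 7.82 m/s), as expected around a high.

9.03 m s⁻¹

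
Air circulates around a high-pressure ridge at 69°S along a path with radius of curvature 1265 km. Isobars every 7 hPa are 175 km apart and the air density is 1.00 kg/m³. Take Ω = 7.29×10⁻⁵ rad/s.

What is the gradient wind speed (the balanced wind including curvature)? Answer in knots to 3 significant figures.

73.1 knots

Coriolis parameter at 69°S:
f = 2Ω sin φ = 2 × 7.29×10⁻⁵ × sin 69° = 1.36×10⁻⁴ s⁻¹
Pressure gradient: |∂P/∂n| = 700 Pa / 175000 m = 4.00×10⁻³ Pa/m
Geostrophic speed: V_g = |∂P/∂n|/(fρ) = 4.00×10⁻³/(1.36×10⁻⁴ × 1.00) = 29.4 m/s
Around a high, pressure-gradient force acts outward with centrifugal, so Coriolis balances both:
fV = (1/ρ)|∂P/∂n| + V²/R  →  V² − fR·V + fR·V_g = 0
With fR = 1.36×10⁻⁴ × 1265×10³ m = 172 m/s:
V = [fR − √((fR)² − 4 fR V_g)]/2 = [172 − √(172² − 4×172×29.4)]/2 = 37.6 m/s
Supergeostrophic (V > V_g = 29.4 m/s), as expected around a high.
Converting: 37.6 m/s × 1.944 = 73.1 knots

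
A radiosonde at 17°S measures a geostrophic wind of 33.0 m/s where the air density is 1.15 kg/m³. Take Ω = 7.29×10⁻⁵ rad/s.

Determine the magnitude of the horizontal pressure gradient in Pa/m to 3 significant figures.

Coriolis parameter at 17°S:
f = 2Ω sin φ = 2 × 7.29×10⁻⁵ × sin 17° = 4.26×10⁻⁵ s⁻¹
Geostrophic balance rearranged: |∂P/∂n| = f ρ V_g
|∂P/∂n| = 4.26×10⁻⁵ × 1.15 × 33.0 = 1.62×10⁻³ Pa/m

1.62×10⁻³ Pa/m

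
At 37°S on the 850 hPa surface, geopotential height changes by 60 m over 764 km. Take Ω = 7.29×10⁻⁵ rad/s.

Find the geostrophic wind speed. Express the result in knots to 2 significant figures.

Coriolis parameter at 37°S:
f = 2Ω sin φ = 2 × 7.29×10⁻⁵ × sin 37° = 8.77×10⁻⁵ s⁻¹
Height gradient: |∂Z/∂n| = 60 m / 764000 m = 7.85×10⁻⁵
On a pressure surface, geostrophic balance gives V_g = (g/f)|∂Z/∂n|:
V_g = 9.81 × 7.85×10⁻⁵ / 8.77×10⁻⁵ = 8.78 m/s
Converting: 8.78 m/s × 1.944 = 17 knots

17 knots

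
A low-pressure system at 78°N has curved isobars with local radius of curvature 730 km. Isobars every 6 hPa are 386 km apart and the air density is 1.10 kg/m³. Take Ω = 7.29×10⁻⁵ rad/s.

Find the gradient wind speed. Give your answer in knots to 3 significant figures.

Coriolis parameter at 78°N:
f = 2Ω sin φ = 2 × 7.29×10⁻⁵ × sin 78° = 1.43×10⁻⁴ s⁻¹
Pressure gradient: |∂P/∂n| = 600 Pa / 386000 m = 1.55×10⁻³ Pa/m
Geostrophic speed: V_g = |∂P/∂n|/(fρ) = 1.55×10⁻³/(1.43×10⁻⁴ × 1.10) = 9.91 m/s
Around a low, centrifugal force acts outward with Coriolis, so pressure-gradient force balances both:
(1/ρ)|∂P/∂n| = fV + V²/R  →  V² + fR·V − fR·V_g = 0
With fR = 1.43×10⁻⁴ × 730×10³ m = 104 m/s:
V = [−fR + √((fR)² + 4 fR V_g)]/2 = [−104 + √(104² + 4×104×9.91)]/2 = 9.11 m/s
Subgeostrophic (V < V_g = 9.91 m/s), as expected around a low.
Converting: 9.11 m/s × 1.944 = 17.7 knots

17.7 knots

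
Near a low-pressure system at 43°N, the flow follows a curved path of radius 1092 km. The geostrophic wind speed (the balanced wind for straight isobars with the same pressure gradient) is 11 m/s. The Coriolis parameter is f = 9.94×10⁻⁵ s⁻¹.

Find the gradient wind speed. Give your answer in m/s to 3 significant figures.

Around a low, centrifugal force acts outward with Coriolis, so pressure-gradient force balances both:
(1/ρ)|∂P/∂n| = fV + V²/R  →  V² + fR·V − fR·V_g = 0
With fR = 9.94×10⁻⁵ × 1092×10³ m = 109 m/s:
V = [−fR + √((fR)² + 4 fR V_g)]/2 = [−109 + √(109² + 4×109×11)]/2 = 10.1 m/s
Subgeostrophic (V < V_g = 11 m/s), as expected around a low.

10.1 m/s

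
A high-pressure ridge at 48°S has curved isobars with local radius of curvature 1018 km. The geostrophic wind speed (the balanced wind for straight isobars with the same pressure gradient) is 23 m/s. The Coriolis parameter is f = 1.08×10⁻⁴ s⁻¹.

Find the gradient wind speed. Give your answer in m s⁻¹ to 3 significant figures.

Around a high, pressure-gradient force acts outward with centrifugal, so Coriolis balances both:
fV = (1/ρ)|∂P/∂n| + V²/R  →  V² − fR·V + fR·V_g = 0
With fR = 1.08×10⁻⁴ × 1018×10³ m = 110 m/s:
V = [fR − √((fR)² − 4 fR V_g)]/2 = [110 − √(110² − 4×110×23)]/2 = 32.8 m/s
Supergeostrophic (V > V_g = 23 m/s), as expected around a high.

32.8 m s⁻¹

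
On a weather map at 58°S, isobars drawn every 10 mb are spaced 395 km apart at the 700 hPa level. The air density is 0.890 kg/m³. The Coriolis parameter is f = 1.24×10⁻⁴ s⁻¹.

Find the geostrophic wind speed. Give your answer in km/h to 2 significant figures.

83 km/h

Pressure gradient: |∂P/∂n| = 1000 Pa / 395000 m = 2.53×10⁻³ Pa/m
Geostrophic balance (pressure-gradient force = Coriolis force):
V_g = (1/(fρ)) |∂P/∂n| = 2.53×10⁻³ / (1.24×10⁻⁴ × 0.890) = 22.9 m/s
Converting: 22.9 m/s × 3.6 = 83 km/h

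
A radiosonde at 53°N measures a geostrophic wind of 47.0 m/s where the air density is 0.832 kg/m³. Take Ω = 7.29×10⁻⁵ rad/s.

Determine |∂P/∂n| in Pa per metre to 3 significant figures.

4.55×10⁻³ Pa/m

Coriolis parameter at 53°N:
f = 2Ω sin φ = 2 × 7.29×10⁻⁵ × sin 53° = 1.16×10⁻⁴ s⁻¹
Geostrophic balance rearranged: |∂P/∂n| = f ρ V_g
|∂P/∂n| = 1.16×10⁻⁴ × 0.832 × 47.0 = 4.55×10⁻³ Pa/m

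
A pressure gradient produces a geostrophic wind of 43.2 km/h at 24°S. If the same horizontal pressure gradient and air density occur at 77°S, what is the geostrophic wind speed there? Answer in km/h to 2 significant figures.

18 km/h

With the same pressure gradient and density, V_g ∝ 1/f ∝ 1/sin φ.
V₂ = V₁ · sin φ₁ / sin φ₂ = 43.2 × sin 24° / sin 77°
V₂ = 43.2 × 0.4067/0.9744 = 18 km/h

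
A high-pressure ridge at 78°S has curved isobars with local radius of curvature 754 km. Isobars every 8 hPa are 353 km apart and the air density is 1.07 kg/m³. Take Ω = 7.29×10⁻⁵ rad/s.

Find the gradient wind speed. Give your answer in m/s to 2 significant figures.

Coriolis parameter at 78°S:
f = 2Ω sin φ = 2 × 7.29×10⁻⁵ × sin 78° = 1.43×10⁻⁴ s⁻¹
Pressure gradient: |∂P/∂n| = 800 Pa / 353000 m = 2.27×10⁻³ Pa/m
Geostrophic speed: V_g = |∂P/∂n|/(fρ) = 2.27×10⁻³/(1.43×10⁻⁴ × 1.07) = 14.9 m/s
Around a high, pressure-gradient force acts outward with centrifugal, so Coriolis balances both:
fV = (1/ρ)|∂P/∂n| + V²/R  →  V² − fR·V + fR·V_g = 0
With fR = 1.43×10⁻⁴ × 754×10³ m = 108 m/s:
V = [fR − √((fR)² − 4 fR V_g)]/2 = [108 − √(108² − 4×108×14.9)]/2 = 17.8 m/s
Supergeostrophic (V > V_g = 14.9 m/s), as expected around a high.

18 m/s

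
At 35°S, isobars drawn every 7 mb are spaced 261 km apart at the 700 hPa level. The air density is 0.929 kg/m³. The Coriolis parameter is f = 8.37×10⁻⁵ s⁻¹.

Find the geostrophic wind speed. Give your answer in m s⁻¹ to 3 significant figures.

Pressure gradient: |∂P/∂n| = 700 Pa / 261000 m = 2.68×10⁻³ Pa/m
Geostrophic balance (pressure-gradient force = Coriolis force):
V_g = (1/(fρ)) |∂P/∂n| = 2.68×10⁻³ / (8.37×10⁻⁵ × 0.929) = 34.5 m/s

34.5 m s⁻¹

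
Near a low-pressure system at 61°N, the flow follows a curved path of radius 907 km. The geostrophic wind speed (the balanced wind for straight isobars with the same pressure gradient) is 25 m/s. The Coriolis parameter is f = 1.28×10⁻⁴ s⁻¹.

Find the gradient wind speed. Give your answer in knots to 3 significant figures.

41.1 knots

Around a low, centrifugal force acts outward with Coriolis, so pressure-gradient force balances both:
(1/ρ)|∂P/∂n| = fV + V²/R  →  V² + fR·V − fR·V_g = 0
With fR = 1.28×10⁻⁴ × 907×10³ m = 116 m/s:
V = [−fR + √((fR)² + 4 fR V_g)]/2 = [−116 + √(116² + 4×116×25)]/2 = 21.1 m/s
Subgeostrophic (V < V_g = 25 m/s), as expected around a low.
Converting: 21.1 m/s × 1.944 = 41.1 knots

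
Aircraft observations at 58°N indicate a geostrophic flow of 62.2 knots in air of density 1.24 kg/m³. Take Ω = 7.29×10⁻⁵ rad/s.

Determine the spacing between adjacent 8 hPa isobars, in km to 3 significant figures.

163 km

Coriolis parameter at 58°N:
f = 2Ω sin φ = 2 × 7.29×10⁻⁵ × sin 58° = 1.24×10⁻⁴ s⁻¹
Wind speed in SI: 62.2 knots = 32.0 m/s
Geostrophic balance rearranged: |∂P/∂n| = f ρ V_g
|∂P/∂n| = 1.24×10⁻⁴ × 1.24 × 32.0 = 4.91×10⁻³ Pa/m
Isobar spacing: Δn = ΔP/|∂P/∂n| = 800 Pa / 4.91×10⁻³ Pa/m = 163065 m ≈ 163 km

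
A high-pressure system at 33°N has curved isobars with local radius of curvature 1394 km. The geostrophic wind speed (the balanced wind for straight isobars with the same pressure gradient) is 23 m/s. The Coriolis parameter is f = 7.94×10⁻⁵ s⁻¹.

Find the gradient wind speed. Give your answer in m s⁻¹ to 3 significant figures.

32.6 m s⁻¹

Around a high, pressure-gradient force acts outward with centrifugal, so Coriolis balances both:
fV = (1/ρ)|∂P/∂n| + V²/R  →  V² − fR·V + fR·V_g = 0
With fR = 7.94×10⁻⁵ × 1394×10³ m = 111 m/s:
V = [fR − √((fR)² − 4 fR V_g)]/2 = [111 − √(111² − 4×111×23)]/2 = 32.6 m/s
Supergeostrophic (V > V_g = 23 m/s), as expected around a high.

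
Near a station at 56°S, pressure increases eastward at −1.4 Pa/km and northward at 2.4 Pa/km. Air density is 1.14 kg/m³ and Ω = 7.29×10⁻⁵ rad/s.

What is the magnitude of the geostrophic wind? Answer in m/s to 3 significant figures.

Coriolis parameter at 56°S:
f = 2Ω sin φ = 2 × 7.29×10⁻⁵ × sin 56° = 1.21×10⁻⁴ s⁻¹
In the Southern Hemisphere f is negative: f = −1.21×10⁻⁴ s⁻¹.
Component geostrophic relations (x east, y north):
u_g = −(1/(fρ)) ∂P/∂y,  v_g = (1/(fρ)) ∂P/∂x
u_g = −(2.4×10⁻³)/(−1.21×10⁻⁴ × 1.14) = 17.4 m/s;  v_g = (−1.4×10⁻³)/(−1.21×10⁻⁴ × 1.14) = 10.2 m/s
|V_g| = √(u_g² + v_g²) = 20.2 m/s

20.2 m/s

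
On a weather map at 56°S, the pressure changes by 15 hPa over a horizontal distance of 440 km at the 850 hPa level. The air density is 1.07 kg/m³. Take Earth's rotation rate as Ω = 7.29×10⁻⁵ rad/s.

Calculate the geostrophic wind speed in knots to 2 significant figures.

51 knots

Coriolis parameter at 56°S:
f = 2Ω sin φ = 2 × 7.29×10⁻⁵ × sin 56° = 1.21×10⁻⁴ s⁻¹
Pressure gradient: |∂P/∂n| = 1500 Pa / 440000 m = 3.41×10⁻³ Pa/m
Geostrophic balance (pressure-gradient force = Coriolis force):
V_g = (1/(fρ)) |∂P/∂n| = 3.41×10⁻³ / (1.21×10⁻⁴ × 1.07) = 26.4 m/s
Converting: 26.4 m/s × 1.944 = 51 knots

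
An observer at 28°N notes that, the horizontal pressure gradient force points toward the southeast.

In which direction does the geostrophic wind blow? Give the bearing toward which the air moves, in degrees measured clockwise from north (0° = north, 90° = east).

225°

The pressure-gradient force points toward the southeast (bearing 135°).
Geostrophic balance: in the Northern Hemisphere the Coriolis force deflects motion to the right, so the geostrophic wind blows 90° to the right of the pressure-gradient force (low pressure on the left).
Rotating 135° by 90° clockwise gives 225° — the wind blows toward the southwest.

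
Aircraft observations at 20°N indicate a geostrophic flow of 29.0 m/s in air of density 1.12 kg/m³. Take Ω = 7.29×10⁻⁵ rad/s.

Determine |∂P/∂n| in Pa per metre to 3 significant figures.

1.62×10⁻³ Pa/m

Coriolis parameter at 20°N:
f = 2Ω sin φ = 2 × 7.29×10⁻⁵ × sin 20° = 4.99×10⁻⁵ s⁻¹
Geostrophic balance rearranged: |∂P/∂n| = f ρ V_g
|∂P/∂n| = 4.99×10⁻⁵ × 1.12 × 29.0 = 1.62×10⁻³ Pa/m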